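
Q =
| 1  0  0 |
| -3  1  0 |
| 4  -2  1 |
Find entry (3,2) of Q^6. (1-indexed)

-12

Q = I + N where N = [[0, 0, 0], [-3, 0, 0], [4, -2, 0]] is strictly lower-triangular, so N^3 = 0.
(I + N)^6 = I + 6·N + 15·N^2 = [[1, 0, 0], [-18, 1, 0], [114, -12, 1]].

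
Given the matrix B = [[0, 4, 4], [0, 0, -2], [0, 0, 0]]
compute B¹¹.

B is strictly triangular, hence nilpotent: B³ = 0, so B¹¹ = 0.

[[0, 0, 0], [0, 0, 0], [0, 0, 0]]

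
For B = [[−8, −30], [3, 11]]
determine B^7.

[[−1142, −3810], [381, 1271]]

tr B = 3 and det B = 2, so the characteristic polynomial is λ² − (3)λ + (2) with roots 1 and 2.
Eigenvectors give P = [[10, −3], [−3, 1]] with P⁻¹ = [[1, 3], [3, 10]], and B = P·diag(1, 2)·P⁻¹.
Then B^7 = P·diag(1, 128)·P⁻¹ = [[10, −384], [−3, 128]] · [[1, 3], [3, 10]] = [[−1142, −3810], [381, 1271]].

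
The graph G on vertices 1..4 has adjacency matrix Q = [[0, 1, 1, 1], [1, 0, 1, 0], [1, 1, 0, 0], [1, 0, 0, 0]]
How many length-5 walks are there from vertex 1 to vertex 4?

11

The number of length-5 walks from vertex 1 to vertex 4 is entry (1,4) of Q⁵, where Q is the adjacency matrix.
Q² = [[3, 1, 1, 0], [1, 2, 1, 1], [1, 1, 2, 1], [0, 1, 1, 1]]
Q³ = [[2, 4, 4, 3], [4, 2, 3, 1], [4, 3, 2, 1], [3, 1, 1, 0]]
Q⁴ = [[11, 6, 6, 2], [6, 7, 6, 4], [6, 6, 7, 4], [2, 4, 4, 3]]
Q⁵ = [[14, 17, 17, 11], [17, 12, 13, 6], [17, 13, 12, 6], [11, 6, 6, 2]]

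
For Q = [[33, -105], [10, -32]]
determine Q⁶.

tr Q = 1 and det Q = -6, so the characteristic polynomial is λ² − (1)λ + (-6) with roots 3 and -2.
Eigenvectors give P = [[7, 3], [2, 1]] with P⁻¹ = [[1, -3], [-2, 7]], and Q = P·diag(3, -2)·P⁻¹.
Then Q⁶ = P·diag(729, 64)·P⁻¹ = [[5103, 192], [1458, 64]] · [[1, -3], [-2, 7]] = [[4719, -13965], [1330, -3926]].

[[4719, -13965], [1330, -3926]]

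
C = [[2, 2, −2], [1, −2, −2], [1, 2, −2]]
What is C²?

[[4, −4, −4], [−2, 2, 6], [2, −6, −2]]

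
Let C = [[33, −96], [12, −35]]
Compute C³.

[[225, −672], [84, −251]]

tr C = −2 and det C = −3, so the characteristic polynomial is λ² − (−2)λ + (−3) with roots −3 and 1.
Eigenvectors give P = [[−8, 3], [−3, 1]] with P⁻¹ = [[1, −3], [3, −8]], and C = P·diag(−3, 1)·P⁻¹.
Then C³ = P·diag(−27, 1)·P⁻¹ = [[216, 3], [81, 1]] · [[1, −3], [3, −8]] = [[225, −672], [84, −251]].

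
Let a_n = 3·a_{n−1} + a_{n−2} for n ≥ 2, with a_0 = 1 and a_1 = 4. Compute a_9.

With companion matrix M = [[3, 1], [1, 0]], [a_n, a_{n−1}]ᵀ = M·[a_{n−1}, a_{n−2}]ᵀ, so [a_9, a_8]ᵀ = M⁸·[a_1, a_0]ᵀ.
M⁸ = [[12970, 3927], [3927, 1189]], giving [a_9, a_8]ᵀ = [[55807], [16897]].

55807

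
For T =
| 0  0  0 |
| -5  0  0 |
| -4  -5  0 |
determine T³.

[[0, 0, 0], [0, 0, 0], [0, 0, 0]]

T is strictly triangular, hence nilpotent: T³ = 0, so T³ = 0.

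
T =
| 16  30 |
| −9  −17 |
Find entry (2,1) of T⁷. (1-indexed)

−387

tr T = −1 and det T = −2, so the characteristic polynomial is λ² − (−1)λ + (−2) with roots 1 and −2.
Eigenvectors give P = [[−2, −5], [1, 3]] with P⁻¹ = [[−3, −5], [1, 2]], and T = P·diag(1, −2)·P⁻¹.
Then T⁷ = P·diag(1, −128)·P⁻¹ = [[−2, 640], [1, −384]] · [[−3, −5], [1, 2]] = [[646, 1290], [−387, −773]].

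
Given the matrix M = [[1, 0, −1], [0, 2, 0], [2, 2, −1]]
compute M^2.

[[−1, −2, 0], [0, 4, 0], [0, 2, −1]]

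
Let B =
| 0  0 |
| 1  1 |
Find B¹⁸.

[[0, 0], [1, 1]]

B² = B (a projection; rank 1, trace 1), so B¹⁸ = B.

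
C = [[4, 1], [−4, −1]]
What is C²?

[[12, 3], [−12, −3]]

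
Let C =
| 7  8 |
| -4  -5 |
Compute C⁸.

tr C = 2 and det C = -3, so the characteristic polynomial is λ² − (2)λ + (-3) with roots -1 and 3.
Eigenvectors give P = [[-1, -2], [1, 1]] with P⁻¹ = [[1, 2], [-1, -1]], and C = P·diag(-1, 3)·P⁻¹.
Then C⁸ = P·diag(1, 6561)·P⁻¹ = [[-1, -13122], [1, 6561]] · [[1, 2], [-1, -1]] = [[13121, 13120], [-6560, -6559]].

[[13121, 13120], [-6560, -6559]]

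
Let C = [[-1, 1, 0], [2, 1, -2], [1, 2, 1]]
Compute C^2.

[[3, 0, -2], [-2, -1, -4], [4, 5, -3]]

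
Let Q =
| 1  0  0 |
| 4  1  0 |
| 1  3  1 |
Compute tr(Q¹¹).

3

Q = I + N where N = [[0, 0, 0], [4, 0, 0], [1, 3, 0]] is strictly lower-triangular, so N³ = 0.
(I + N)¹¹ = I + 11·N + 55·N² = [[1, 0, 0], [44, 1, 0], [671, 33, 1]].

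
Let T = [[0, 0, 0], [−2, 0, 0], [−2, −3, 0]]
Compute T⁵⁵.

[[0, 0, 0], [0, 0, 0], [0, 0, 0]]

T is strictly triangular, hence nilpotent: T³ = 0, so T⁵⁵ = 0.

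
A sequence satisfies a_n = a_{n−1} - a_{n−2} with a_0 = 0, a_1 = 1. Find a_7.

1

With companion matrix T = [[1, -1], [1, 0]], [a_n, a_{n−1}]ᵀ = T·[a_{n−1}, a_{n−2}]ᵀ, so [a_7, a_6]ᵀ = T^6·[a_1, a_0]ᵀ.
T^6 = [[1, 0], [0, 1]], giving [a_7, a_6]ᵀ = [[1], [0]].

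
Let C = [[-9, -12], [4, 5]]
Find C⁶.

tr C = -4 and det C = 3, so the characteristic polynomial is λ² − (-4)λ + (3) with roots -3 and -1.
Eigenvectors give P = [[-2, -3], [1, 2]] with P⁻¹ = [[-2, -3], [1, 2]], and C = P·diag(-3, -1)·P⁻¹.
Then C⁶ = P·diag(729, 1)·P⁻¹ = [[-1458, -3], [729, 2]] · [[-2, -3], [1, 2]] = [[2913, 4368], [-1456, -2183]].

[[2913, 4368], [-1456, -2183]]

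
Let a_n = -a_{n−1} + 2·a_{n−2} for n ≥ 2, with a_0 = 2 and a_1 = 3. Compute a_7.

With companion matrix M = [[-1, 2], [1, 0]], [a_n, a_{n−1}]ᵀ = M·[a_{n−1}, a_{n−2}]ᵀ, so [a_7, a_6]ᵀ = M⁶·[a_1, a_0]ᵀ.
M⁶ = [[43, -42], [-21, 22]], giving [a_7, a_6]ᵀ = [[45], [-19]].

45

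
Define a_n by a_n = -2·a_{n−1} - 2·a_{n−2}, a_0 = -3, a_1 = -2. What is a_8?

-48

With companion matrix M = [[-2, -2], [1, 0]], [a_n, a_{n−1}]ᵀ = M·[a_{n−1}, a_{n−2}]ᵀ, so [a_8, a_7]ᵀ = M⁷·[a_1, a_0]ᵀ.
M⁷ = [[0, 16], [-8, -16]], giving [a_8, a_7]ᵀ = [[-48], [64]].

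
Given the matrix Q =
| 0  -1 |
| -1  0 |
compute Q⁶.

Q² = I (check: tr Q = 0 and det Q = -1), so Q⁶ = I since 6 is even.

[[1, 0], [0, 1]]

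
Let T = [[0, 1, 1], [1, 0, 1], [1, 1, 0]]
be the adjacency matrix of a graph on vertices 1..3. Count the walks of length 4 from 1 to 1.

6

The number of length-4 walks from vertex 1 to vertex 1 is entry (1,1) of T⁴, where T is the adjacency matrix.
T² = [[2, 1, 1], [1, 2, 1], [1, 1, 2]]
T³ = [[2, 3, 3], [3, 2, 3], [3, 3, 2]]
T⁴ = [[6, 5, 5], [5, 6, 5], [5, 5, 6]]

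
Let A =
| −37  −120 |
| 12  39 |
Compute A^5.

tr A = 2 and det A = −3, so the characteristic polynomial is λ² − (2)λ + (−3) with roots −1 and 3.
Eigenvectors give P = [[−10, 3], [3, −1]] with P⁻¹ = [[−1, −3], [−3, −10]], and A = P·diag(−1, 3)·P⁻¹.
Then A^5 = P·diag(−1, 243)·P⁻¹ = [[10, 729], [−3, −243]] · [[−1, −3], [−3, −10]] = [[−2197, −7320], [732, 2439]].

[[−2197, −7320], [732, 2439]]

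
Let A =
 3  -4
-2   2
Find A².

[[17, -20], [-10, 12]]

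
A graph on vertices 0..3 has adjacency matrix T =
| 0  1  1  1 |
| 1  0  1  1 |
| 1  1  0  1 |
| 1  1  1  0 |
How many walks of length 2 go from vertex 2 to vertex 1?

The number of length-2 walks from vertex 2 to vertex 1 is entry (2,1) of T², where T is the adjacency matrix.
T² = [[3, 2, 2, 2], [2, 3, 2, 2], [2, 2, 3, 2], [2, 2, 2, 3]]

2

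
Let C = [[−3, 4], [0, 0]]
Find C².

[[9, −12], [0, 0]]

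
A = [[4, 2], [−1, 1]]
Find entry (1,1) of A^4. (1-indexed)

146

tr A = 5 and det A = 6, so the characteristic polynomial is λ² − (5)λ + (6) with roots 2 and 3.
Eigenvectors give P = [[−1, −2], [1, 1]] with P⁻¹ = [[1, 2], [−1, −1]], and A = P·diag(2, 3)·P⁻¹.
Then A^4 = P·diag(16, 81)·P⁻¹ = [[−16, −162], [16, 81]] · [[1, 2], [−1, −1]] = [[146, 130], [−65, −49]].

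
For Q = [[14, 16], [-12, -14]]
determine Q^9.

[[3584, 4096], [-3072, -3584]]

tr Q = 0 and det Q = -4, so the characteristic polynomial is λ² − (0)λ + (-4) with roots -2 and 2.
Eigenvectors give P = [[1, -4], [-1, 3]] with P⁻¹ = [[-3, -4], [-1, -1]], and Q = P·diag(-2, 2)·P⁻¹.
Then Q^9 = P·diag(-512, 512)·P⁻¹ = [[-512, -2048], [512, 1536]] · [[-3, -4], [-1, -1]] = [[3584, 4096], [-3072, -3584]].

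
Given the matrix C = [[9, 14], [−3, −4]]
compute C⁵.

[[1509, 2954], [−633, −1234]]

tr C = 5 and det C = 6, so the characteristic polynomial is λ² − (5)λ + (6) with roots 3 and 2.
Eigenvectors give P = [[7, −2], [−3, 1]] with P⁻¹ = [[1, 2], [3, 7]], and C = P·diag(3, 2)·P⁻¹.
Then C⁵ = P·diag(243, 32)·P⁻¹ = [[1701, −64], [−729, 32]] · [[1, 2], [3, 7]] = [[1509, 2954], [−633, −1234]].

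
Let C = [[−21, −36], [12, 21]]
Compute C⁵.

tr C = 0 and det C = −9, so the characteristic polynomial is λ² − (0)λ + (−9) with roots 3 and −3.
Eigenvectors give P = [[−3, −2], [2, 1]] with P⁻¹ = [[1, 2], [−2, −3]], and C = P·diag(3, −3)·P⁻¹.
Then C⁵ = P·diag(243, −243)·P⁻¹ = [[−729, 486], [486, −243]] · [[1, 2], [−2, −3]] = [[−1701, −2916], [972, 1701]].

[[−1701, −2916], [972, 1701]]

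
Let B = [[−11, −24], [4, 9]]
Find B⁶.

[[2185, 4368], [−728, −1455]]

tr B = −2 and det B = −3, so the characteristic polynomial is λ² − (−2)λ + (−3) with roots 1 and −3.
Eigenvectors give P = [[−2, 3], [1, −1]] with P⁻¹ = [[1, 3], [1, 2]], and B = P·diag(1, −3)·P⁻¹.
Then B⁶ = P·diag(1, 729)·P⁻¹ = [[−2, 2187], [1, −729]] · [[1, 3], [1, 2]] = [[2185, 4368], [−728, −1455]].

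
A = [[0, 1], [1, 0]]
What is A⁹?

A² = I (check: tr A = 0 and det A = -1), so A⁹ = A since 9 is odd.

[[0, 1], [1, 0]]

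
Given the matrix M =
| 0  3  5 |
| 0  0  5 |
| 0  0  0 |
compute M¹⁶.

[[0, 0, 0], [0, 0, 0], [0, 0, 0]]

M is strictly triangular, hence nilpotent: M³ = 0, so M¹⁶ = 0.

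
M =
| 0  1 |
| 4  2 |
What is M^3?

M^2 = [[4, 2], [8, 8]]
M^3 = [[8, 8], [32, 24]]

[[8, 8], [32, 24]]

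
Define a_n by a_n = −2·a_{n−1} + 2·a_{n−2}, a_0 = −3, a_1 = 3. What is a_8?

With companion matrix Q = [[−2, 2], [1, 0]], [a_n, a_{n−1}]ᵀ = Q·[a_{n−1}, a_{n−2}]ᵀ, so [a_8, a_7]ᵀ = Q⁷·[a_1, a_0]ᵀ.
Q⁷ = [[−896, 656], [328, −240]], giving [a_8, a_7]ᵀ = [[−4656], [1704]].

−4656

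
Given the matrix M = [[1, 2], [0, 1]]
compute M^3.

[[1, 6], [0, 1]]

M = I + N where N = [[0, 2], [0, 0]] is strictly upper-triangular, so N^2 = 0.
(I + N)^3 = I + 3·N = [[1, 6], [0, 1]].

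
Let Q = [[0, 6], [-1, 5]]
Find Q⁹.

tr Q = 5 and det Q = 6, so the characteristic polynomial is λ² − (5)λ + (6) with roots 3 and 2.
Eigenvectors give P = [[-2, 3], [-1, 1]] with P⁻¹ = [[1, -3], [1, -2]], and Q = P·diag(3, 2)·P⁻¹.
Then Q⁹ = P·diag(19683, 512)·P⁻¹ = [[-39366, 1536], [-19683, 512]] · [[1, -3], [1, -2]] = [[-37830, 115026], [-19171, 58025]].

[[-37830, 115026], [-19171, 58025]]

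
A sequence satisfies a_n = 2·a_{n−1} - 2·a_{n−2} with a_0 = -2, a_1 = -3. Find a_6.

With companion matrix M = [[2, -2], [1, 0]], [a_n, a_{n−1}]ᵀ = M·[a_{n−1}, a_{n−2}]ᵀ, so [a_6, a_5]ᵀ = M⁵·[a_1, a_0]ᵀ.
M⁵ = [[-8, 8], [-4, 0]], giving [a_6, a_5]ᵀ = [[8], [12]].

8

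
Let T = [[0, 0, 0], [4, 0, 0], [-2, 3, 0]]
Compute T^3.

[[0, 0, 0], [0, 0, 0], [0, 0, 0]]

T is strictly triangular, hence nilpotent: T^3 = 0, so T^3 = 0.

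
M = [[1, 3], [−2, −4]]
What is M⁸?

tr M = −3 and det M = 2, so the characteristic polynomial is λ² − (−3)λ + (2) with roots −2 and −1.
Eigenvectors give P = [[−1, 3], [1, −2]] with P⁻¹ = [[2, 3], [1, 1]], and M = P·diag(−2, −1)·P⁻¹.
Then M⁸ = P·diag(256, 1)·P⁻¹ = [[−256, 3], [256, −2]] · [[2, 3], [1, 1]] = [[−509, −765], [510, 766]].

[[−509, −765], [510, 766]]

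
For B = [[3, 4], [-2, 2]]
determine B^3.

B^2 = [[1, 20], [-10, -4]]
B^3 = [[-37, 44], [-22, -48]]

[[-37, 44], [-22, -48]]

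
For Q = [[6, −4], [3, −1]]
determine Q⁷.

[[8364, −8236], [6177, −6049]]

tr Q = 5 and det Q = 6, so the characteristic polynomial is λ² − (5)λ + (6) with roots 3 and 2.
Eigenvectors give P = [[−4, 1], [−3, 1]] with P⁻¹ = [[−1, 1], [−3, 4]], and Q = P·diag(3, 2)·P⁻¹.
Then Q⁷ = P·diag(2187, 128)·P⁻¹ = [[−8748, 128], [−6561, 128]] · [[−1, 1], [−3, 4]] = [[8364, −8236], [6177, −6049]].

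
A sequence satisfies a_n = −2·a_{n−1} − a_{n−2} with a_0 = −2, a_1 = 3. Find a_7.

9

With companion matrix M = [[−2, −1], [1, 0]], [a_n, a_{n−1}]ᵀ = M·[a_{n−1}, a_{n−2}]ᵀ, so [a_7, a_6]ᵀ = M⁶·[a_1, a_0]ᵀ.
M⁶ = [[7, 6], [−6, −5]], giving [a_7, a_6]ᵀ = [[9], [−8]].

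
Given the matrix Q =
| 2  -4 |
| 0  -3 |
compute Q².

[[4, 4], [0, 9]]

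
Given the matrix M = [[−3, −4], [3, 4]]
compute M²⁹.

[[−3, −4], [3, 4]]

M² = M (a projection; rank 1, trace 1), so M²⁹ = M.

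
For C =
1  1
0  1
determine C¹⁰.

C = I + N where N = [[0, 1], [0, 0]] is strictly upper-triangular, so N² = 0.
(I + N)¹⁰ = I + 10·N = [[1, 10], [0, 1]].

[[1, 10], [0, 1]]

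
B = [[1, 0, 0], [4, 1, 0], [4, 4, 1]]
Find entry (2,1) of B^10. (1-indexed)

40

B = I + N where N = [[0, 0, 0], [4, 0, 0], [4, 4, 0]] is strictly lower-triangular, so N^3 = 0.
(I + N)^10 = I + 10·N + 45·N^2 = [[1, 0, 0], [40, 1, 0], [760, 40, 1]].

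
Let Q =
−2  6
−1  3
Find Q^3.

[[−2, 6], [−1, 3]]

Q² = Q (a projection; rank 1, trace 1), so Q^3 = Q.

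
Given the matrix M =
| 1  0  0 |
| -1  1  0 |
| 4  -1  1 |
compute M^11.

[[1, 0, 0], [-11, 1, 0], [99, -11, 1]]

M = I + N where N = [[0, 0, 0], [-1, 0, 0], [4, -1, 0]] is strictly lower-triangular, so N^3 = 0.
(I + N)^11 = I + 11·N + 55·N^2 = [[1, 0, 0], [-11, 1, 0], [99, -11, 1]].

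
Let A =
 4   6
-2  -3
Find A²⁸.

[[4, 6], [-2, -3]]

A² = A (a projection; rank 1, trace 1), so A²⁸ = A.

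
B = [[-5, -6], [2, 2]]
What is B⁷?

tr B = -3 and det B = 2, so the characteristic polynomial is λ² − (-3)λ + (2) with roots -1 and -2.
Eigenvectors give P = [[-3, -2], [2, 1]] with P⁻¹ = [[1, 2], [-2, -3]], and B = P·diag(-1, -2)·P⁻¹.
Then B⁷ = P·diag(-1, -128)·P⁻¹ = [[3, 256], [-2, -128]] · [[1, 2], [-2, -3]] = [[-509, -762], [254, 380]].

[[-509, -762], [254, 380]]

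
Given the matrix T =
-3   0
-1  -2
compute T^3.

[[-27, 0], [-19, -8]]

T^2 = [[9, 0], [5, 4]]
T^3 = [[-27, 0], [-19, -8]]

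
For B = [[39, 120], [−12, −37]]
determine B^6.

tr B = 2 and det B = −3, so the characteristic polynomial is λ² − (2)λ + (−3) with roots 3 and −1.
Eigenvectors give P = [[10, −3], [−3, 1]] with P⁻¹ = [[1, 3], [3, 10]], and B = P·diag(3, −1)·P⁻¹.
Then B^6 = P·diag(729, 1)·P⁻¹ = [[7290, −3], [−2187, 1]] · [[1, 3], [3, 10]] = [[7281, 21840], [−2184, −6551]].

[[7281, 21840], [−2184, −6551]]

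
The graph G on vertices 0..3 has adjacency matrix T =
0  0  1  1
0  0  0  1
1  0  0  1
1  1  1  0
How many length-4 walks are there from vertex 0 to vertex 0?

The number of length-4 walks from vertex 0 to vertex 0 is entry (0,0) of T⁴, where T is the adjacency matrix.
T² = [[2, 1, 1, 1], [1, 1, 1, 0], [1, 1, 2, 1], [1, 0, 1, 3]]
T³ = [[2, 1, 3, 4], [1, 0, 1, 3], [3, 1, 2, 4], [4, 3, 4, 2]]
T⁴ = [[7, 4, 6, 6], [4, 3, 4, 2], [6, 4, 7, 6], [6, 2, 6, 11]]

7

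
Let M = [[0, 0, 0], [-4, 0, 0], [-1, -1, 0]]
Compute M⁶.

M is strictly triangular, hence nilpotent: M³ = 0, so M⁶ = 0.

[[0, 0, 0], [0, 0, 0], [0, 0, 0]]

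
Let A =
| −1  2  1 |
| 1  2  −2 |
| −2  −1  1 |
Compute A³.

[[8, 8, −5], [13, 31, −16], [−8, −17, 14]]

A² = [[1, 1, −4], [5, 8, −5], [−1, −7, 1]]
A³ = [[8, 8, −5], [13, 31, −16], [−8, −17, 14]]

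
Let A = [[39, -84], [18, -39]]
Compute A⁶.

tr A = 0 and det A = -9, so the characteristic polynomial is λ² − (0)λ + (-9) with roots -3 and 3.
Eigenvectors give P = [[-2, 7], [-1, 3]] with P⁻¹ = [[3, -7], [1, -2]], and A = P·diag(-3, 3)·P⁻¹.
Then A⁶ = P·diag(729, 729)·P⁻¹ = [[-1458, 5103], [-729, 2187]] · [[3, -7], [1, -2]] = [[729, 0], [0, 729]].

[[729, 0], [0, 729]]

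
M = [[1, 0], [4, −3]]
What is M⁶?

tr M = −2 and det M = −3, so the characteristic polynomial is λ² − (−2)λ + (−3) with roots −3 and 1.
Eigenvectors give P = [[0, 1], [−1, 1]] with P⁻¹ = [[1, −1], [1, 0]], and M = P·diag(−3, 1)·P⁻¹.
Then M⁶ = P·diag(729, 1)·P⁻¹ = [[0, 1], [−729, 1]] · [[1, −1], [1, 0]] = [[1, 0], [−728, 729]].

[[1, 0], [−728, 729]]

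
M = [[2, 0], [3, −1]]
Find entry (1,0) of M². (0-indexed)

3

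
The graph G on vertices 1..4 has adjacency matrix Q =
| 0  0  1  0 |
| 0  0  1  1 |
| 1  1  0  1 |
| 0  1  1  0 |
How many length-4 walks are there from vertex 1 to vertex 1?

The number of length-4 walks from vertex 1 to vertex 1 is entry (1,1) of Q^4, where Q is the adjacency matrix.
Q^2 = [[1, 1, 0, 1], [1, 2, 1, 1], [0, 1, 3, 1], [1, 1, 1, 2]]
Q^3 = [[0, 1, 3, 1], [1, 2, 4, 3], [3, 4, 2, 4], [1, 3, 4, 2]]
Q^4 = [[3, 4, 2, 4], [4, 7, 6, 6], [2, 6, 11, 6], [4, 6, 6, 7]]

3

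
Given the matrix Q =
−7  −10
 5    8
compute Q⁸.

tr Q = 1 and det Q = −6, so the characteristic polynomial is λ² − (1)λ + (−6) with roots 3 and −2.
Eigenvectors give P = [[1, 2], [−1, −1]] with P⁻¹ = [[−1, −2], [1, 1]], and Q = P·diag(3, −2)·P⁻¹.
Then Q⁸ = P·diag(6561, 256)·P⁻¹ = [[6561, 512], [−6561, −256]] · [[−1, −2], [1, 1]] = [[−6049, −12610], [6305, 12866]].

[[−6049, −12610], [6305, 12866]]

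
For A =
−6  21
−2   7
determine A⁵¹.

[[−6, 21], [−2, 7]]

A² = A (a projection; rank 1, trace 1), so A⁵¹ = A.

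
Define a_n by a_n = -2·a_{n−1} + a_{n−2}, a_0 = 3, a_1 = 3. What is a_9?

1731

With companion matrix B = [[-2, 1], [1, 0]], [a_n, a_{n−1}]ᵀ = B·[a_{n−1}, a_{n−2}]ᵀ, so [a_9, a_8]ᵀ = B⁸·[a_1, a_0]ᵀ.
B⁸ = [[985, -408], [-408, 169]], giving [a_9, a_8]ᵀ = [[1731], [-717]].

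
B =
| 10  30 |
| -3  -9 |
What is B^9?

[[10, 30], [-3, -9]]

B² = B (a projection; rank 1, trace 1), so B^9 = B.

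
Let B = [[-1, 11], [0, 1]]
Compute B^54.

B² = I (check: tr B = 0 and det B = -1), so B^54 = I since 54 is even.

[[1, 0], [0, 1]]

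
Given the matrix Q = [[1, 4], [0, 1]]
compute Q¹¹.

Q = I + N where N = [[0, 4], [0, 0]] is strictly upper-triangular, so N² = 0.
(I + N)¹¹ = I + 11·N = [[1, 44], [0, 1]].

[[1, 44], [0, 1]]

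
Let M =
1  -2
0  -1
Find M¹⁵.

[[1, -2], [0, -1]]

M² = I (check: tr M = 0 and det M = -1), so M¹⁵ = M since 15 is odd.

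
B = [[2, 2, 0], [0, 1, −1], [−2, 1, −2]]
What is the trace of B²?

7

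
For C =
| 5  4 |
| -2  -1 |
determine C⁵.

[[485, 484], [-242, -241]]

tr C = 4 and det C = 3, so the characteristic polynomial is λ² − (4)λ + (3) with roots 3 and 1.
Eigenvectors give P = [[2, -1], [-1, 1]] with P⁻¹ = [[1, 1], [1, 2]], and C = P·diag(3, 1)·P⁻¹.
Then C⁵ = P·diag(243, 1)·P⁻¹ = [[486, -1], [-243, 1]] · [[1, 1], [1, 2]] = [[485, 484], [-242, -241]].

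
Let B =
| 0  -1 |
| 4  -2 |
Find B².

[[-4, 2], [-8, 0]]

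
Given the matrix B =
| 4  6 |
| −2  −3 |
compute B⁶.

[[4, 6], [−2, −3]]

B² = B (a projection; rank 1, trace 1), so B⁶ = B.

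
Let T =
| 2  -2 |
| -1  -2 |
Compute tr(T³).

T² = [[6, 0], [0, 6]]
T³ = [[12, -12], [-6, -12]]

0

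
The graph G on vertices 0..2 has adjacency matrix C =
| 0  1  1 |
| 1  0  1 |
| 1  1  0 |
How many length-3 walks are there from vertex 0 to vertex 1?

3

The number of length-3 walks from vertex 0 to vertex 1 is entry (0,1) of C³, where C is the adjacency matrix.
C² = [[2, 1, 1], [1, 2, 1], [1, 1, 2]]
C³ = [[2, 3, 3], [3, 2, 3], [3, 3, 2]]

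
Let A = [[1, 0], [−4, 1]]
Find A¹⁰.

[[1, 0], [−40, 1]]

A = I + N where N = [[0, 0], [−4, 0]] is strictly lower-triangular, so N² = 0.
(I + N)¹⁰ = I + 10·N = [[1, 0], [−40, 1]].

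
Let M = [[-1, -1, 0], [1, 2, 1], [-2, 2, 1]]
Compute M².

[[0, -1, -1], [-1, 5, 3], [2, 8, 3]]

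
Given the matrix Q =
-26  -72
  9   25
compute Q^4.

[[136, 360], [-45, -119]]

tr Q = -1 and det Q = -2, so the characteristic polynomial is λ² − (-1)λ + (-2) with roots 1 and -2.
Eigenvectors give P = [[-8, -3], [3, 1]] with P⁻¹ = [[1, 3], [-3, -8]], and Q = P·diag(1, -2)·P⁻¹.
Then Q^4 = P·diag(1, 16)·P⁻¹ = [[-8, -48], [3, 16]] · [[1, 3], [-3, -8]] = [[136, 360], [-45, -119]].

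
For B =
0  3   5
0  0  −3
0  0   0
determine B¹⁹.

[[0, 0, 0], [0, 0, 0], [0, 0, 0]]

B is strictly triangular, hence nilpotent: B³ = 0, so B¹⁹ = 0.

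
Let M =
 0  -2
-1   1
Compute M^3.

[[2, -6], [-3, 5]]

M^2 = [[2, -2], [-1, 3]]
M^3 = [[2, -6], [-3, 5]]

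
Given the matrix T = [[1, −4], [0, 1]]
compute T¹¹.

[[1, −44], [0, 1]]

T = I + N where N = [[0, −4], [0, 0]] is strictly upper-triangular, so N² = 0.
(I + N)¹¹ = I + 11·N = [[1, −44], [0, 1]].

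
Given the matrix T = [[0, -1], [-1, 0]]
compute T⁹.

[[0, -1], [-1, 0]]

T² = I (check: tr T = 0 and det T = -1), so T⁹ = T since 9 is odd.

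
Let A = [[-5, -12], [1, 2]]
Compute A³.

[[-29, -84], [7, 20]]

tr A = -3 and det A = 2, so the characteristic polynomial is λ² − (-3)λ + (2) with roots -1 and -2.
Eigenvectors give P = [[-3, 4], [1, -1]] with P⁻¹ = [[1, 4], [1, 3]], and A = P·diag(-1, -2)·P⁻¹.
Then A³ = P·diag(-1, -8)·P⁻¹ = [[3, -32], [-1, 8]] · [[1, 4], [1, 3]] = [[-29, -84], [7, 20]].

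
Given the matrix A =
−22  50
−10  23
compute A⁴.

tr A = 1 and det A = −6, so the characteristic polynomial is λ² − (1)λ + (−6) with roots −2 and 3.
Eigenvectors give P = [[−5, 2], [−2, 1]] with P⁻¹ = [[−1, 2], [−2, 5]], and A = P·diag(−2, 3)·P⁻¹.
Then A⁴ = P·diag(16, 81)·P⁻¹ = [[−80, 162], [−32, 81]] · [[−1, 2], [−2, 5]] = [[−244, 650], [−130, 341]].

[[−244, 650], [−130, 341]]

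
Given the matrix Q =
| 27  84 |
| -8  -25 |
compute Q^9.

[[137787, 413364], [-39368, -118105]]

tr Q = 2 and det Q = -3, so the characteristic polynomial is λ² − (2)λ + (-3) with roots 3 and -1.
Eigenvectors give P = [[-7, -3], [2, 1]] with P⁻¹ = [[-1, -3], [2, 7]], and Q = P·diag(3, -1)·P⁻¹.
Then Q^9 = P·diag(19683, -1)·P⁻¹ = [[-137781, 3], [39366, -1]] · [[-1, -3], [2, 7]] = [[137787, 413364], [-39368, -118105]].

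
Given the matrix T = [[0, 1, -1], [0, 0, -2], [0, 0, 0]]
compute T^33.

T is strictly triangular, hence nilpotent: T^3 = 0, so T^33 = 0.

[[0, 0, 0], [0, 0, 0], [0, 0, 0]]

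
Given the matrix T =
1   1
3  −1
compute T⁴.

T² = [[4, 0], [0, 4]]
T³ = [[4, 4], [12, −4]]
T⁴ = [[16, 0], [0, 16]]

[[16, 0], [0, 16]]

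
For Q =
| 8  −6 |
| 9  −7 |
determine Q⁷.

[[386, −258], [387, −259]]

tr Q = 1 and det Q = −2, so the characteristic polynomial is λ² − (1)λ + (−2) with roots 2 and −1.
Eigenvectors give P = [[−1, −2], [−1, −3]] with P⁻¹ = [[−3, 2], [1, −1]], and Q = P·diag(2, −1)·P⁻¹.
Then Q⁷ = P·diag(128, −1)·P⁻¹ = [[−128, 2], [−128, 3]] · [[−3, 2], [1, −1]] = [[386, −258], [387, −259]].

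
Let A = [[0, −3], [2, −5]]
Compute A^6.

[[−1266, 1995], [−1330, 2059]]

tr A = −5 and det A = 6, so the characteristic polynomial is λ² − (−5)λ + (6) with roots −3 and −2.
Eigenvectors give P = [[−1, −3], [−1, −2]] with P⁻¹ = [[2, −3], [−1, 1]], and A = P·diag(−3, −2)·P⁻¹.
Then A^6 = P·diag(729, 64)·P⁻¹ = [[−729, −192], [−729, −128]] · [[2, −3], [−1, 1]] = [[−1266, 1995], [−1330, 2059]].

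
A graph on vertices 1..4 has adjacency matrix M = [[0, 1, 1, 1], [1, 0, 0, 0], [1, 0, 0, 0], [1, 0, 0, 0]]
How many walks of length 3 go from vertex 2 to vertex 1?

The number of length-3 walks from vertex 2 to vertex 1 is entry (2,1) of M³, where M is the adjacency matrix.
M² = [[3, 0, 0, 0], [0, 1, 1, 1], [0, 1, 1, 1], [0, 1, 1, 1]]
M³ = [[0, 3, 3, 3], [3, 0, 0, 0], [3, 0, 0, 0], [3, 0, 0, 0]]

3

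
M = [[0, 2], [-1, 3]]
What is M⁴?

tr M = 3 and det M = 2, so the characteristic polynomial is λ² − (3)λ + (2) with roots 1 and 2.
Eigenvectors give P = [[-2, -1], [-1, -1]] with P⁻¹ = [[-1, 1], [1, -2]], and M = P·diag(1, 2)·P⁻¹.
Then M⁴ = P·diag(1, 16)·P⁻¹ = [[-2, -16], [-1, -16]] · [[-1, 1], [1, -2]] = [[-14, 30], [-15, 31]].

[[-14, 30], [-15, 31]]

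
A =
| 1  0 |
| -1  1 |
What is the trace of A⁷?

A = I + N where N = [[0, 0], [-1, 0]] is strictly lower-triangular, so N² = 0.
(I + N)⁷ = I + 7·N = [[1, 0], [-7, 1]].

2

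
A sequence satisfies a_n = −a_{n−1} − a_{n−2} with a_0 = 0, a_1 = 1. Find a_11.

With companion matrix C = [[−1, −1], [1, 0]], [a_n, a_{n−1}]ᵀ = C·[a_{n−1}, a_{n−2}]ᵀ, so [a_11, a_10]ᵀ = C¹⁰·[a_1, a_0]ᵀ.
C¹⁰ = [[−1, −1], [1, 0]], giving [a_11, a_10]ᵀ = [[−1], [1]].

−1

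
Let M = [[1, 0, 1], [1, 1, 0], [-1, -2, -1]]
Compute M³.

M² = [[0, -2, 0], [2, 1, 1], [-2, 0, 0]]
M³ = [[-2, -2, 0], [2, -1, 1], [-2, 0, -2]]

[[-2, -2, 0], [2, -1, 1], [-2, 0, -2]]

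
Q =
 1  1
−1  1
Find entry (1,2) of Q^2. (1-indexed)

2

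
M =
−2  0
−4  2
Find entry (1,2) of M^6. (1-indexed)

0

tr M = 0 and det M = −4, so the characteristic polynomial is λ² − (0)λ + (−4) with roots 2 and −2.
Eigenvectors give P = [[0, 1], [1, 1]] with P⁻¹ = [[−1, 1], [1, 0]], and M = P·diag(2, −2)·P⁻¹.
Then M^6 = P·diag(64, 64)·P⁻¹ = [[0, 64], [64, 64]] · [[−1, 1], [1, 0]] = [[64, 0], [0, 64]].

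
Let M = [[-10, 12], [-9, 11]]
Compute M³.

tr M = 1 and det M = -2, so the characteristic polynomial is λ² − (1)λ + (-2) with roots -1 and 2.
Eigenvectors give P = [[4, 1], [3, 1]] with P⁻¹ = [[1, -1], [-3, 4]], and M = P·diag(-1, 2)·P⁻¹.
Then M³ = P·diag(-1, 8)·P⁻¹ = [[-4, 8], [-3, 8]] · [[1, -1], [-3, 4]] = [[-28, 36], [-27, 35]].

[[-28, 36], [-27, 35]]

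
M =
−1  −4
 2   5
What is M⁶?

tr M = 4 and det M = 3, so the characteristic polynomial is λ² − (4)λ + (3) with roots 3 and 1.
Eigenvectors give P = [[1, 2], [−1, −1]] with P⁻¹ = [[−1, −2], [1, 1]], and M = P·diag(3, 1)·P⁻¹.
Then M⁶ = P·diag(729, 1)·P⁻¹ = [[729, 2], [−729, −1]] · [[−1, −2], [1, 1]] = [[−727, −1456], [728, 1457]].

[[−727, −1456], [728, 1457]]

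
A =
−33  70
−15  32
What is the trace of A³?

tr A = −1 and det A = −6, so the characteristic polynomial is λ² − (−1)λ + (−6) with roots −3 and 2.
Eigenvectors give P = [[7, 2], [3, 1]] with P⁻¹ = [[1, −2], [−3, 7]], and A = P·diag(−3, 2)·P⁻¹.
Then A³ = P·diag(−27, 8)·P⁻¹ = [[−189, 16], [−81, 8]] · [[1, −2], [−3, 7]] = [[−237, 490], [−105, 218]].

−19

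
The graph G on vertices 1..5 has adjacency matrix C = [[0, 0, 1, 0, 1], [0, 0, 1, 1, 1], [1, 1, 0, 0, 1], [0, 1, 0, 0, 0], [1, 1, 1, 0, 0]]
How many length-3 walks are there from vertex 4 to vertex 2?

3

The number of length-3 walks from vertex 4 to vertex 2 is entry (4,2) of C³, where C is the adjacency matrix.
C² = [[2, 2, 1, 0, 1], [2, 3, 1, 0, 1], [1, 1, 3, 1, 2], [0, 0, 1, 1, 1], [1, 1, 2, 1, 3]]
C³ = [[2, 2, 5, 2, 5], [2, 2, 6, 3, 6], [5, 6, 4, 1, 5], [2, 3, 1, 0, 1], [5, 6, 5, 1, 4]]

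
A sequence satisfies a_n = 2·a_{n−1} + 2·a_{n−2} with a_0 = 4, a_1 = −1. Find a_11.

35232

With companion matrix T = [[2, 2], [1, 0]], [a_n, a_{n−1}]ᵀ = T·[a_{n−1}, a_{n−2}]ᵀ, so [a_11, a_10]ᵀ = T¹⁰·[a_1, a_0]ᵀ.
T¹⁰ = [[18272, 13376], [6688, 4896]], giving [a_11, a_10]ᵀ = [[35232], [12896]].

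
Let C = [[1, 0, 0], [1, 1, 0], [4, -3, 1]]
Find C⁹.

[[1, 0, 0], [9, 1, 0], [-72, -27, 1]]

C = I + N where N = [[0, 0, 0], [1, 0, 0], [4, -3, 0]] is strictly lower-triangular, so N³ = 0.
(I + N)⁹ = I + 9·N + 36·N² = [[1, 0, 0], [9, 1, 0], [-72, -27, 1]].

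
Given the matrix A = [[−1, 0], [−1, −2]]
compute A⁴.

[[1, 0], [15, 16]]

tr A = −3 and det A = 2, so the characteristic polynomial is λ² − (−3)λ + (2) with roots −1 and −2.
Eigenvectors give P = [[−1, 0], [1, −1]] with P⁻¹ = [[−1, 0], [−1, −1]], and A = P·diag(−1, −2)·P⁻¹.
Then A⁴ = P·diag(1, 16)·P⁻¹ = [[−1, 0], [1, −16]] · [[−1, 0], [−1, −1]] = [[1, 0], [15, 16]].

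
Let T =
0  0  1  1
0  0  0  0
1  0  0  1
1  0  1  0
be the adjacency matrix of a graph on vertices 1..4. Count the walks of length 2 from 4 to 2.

The number of length-2 walks from vertex 4 to vertex 2 is entry (4,2) of T², where T is the adjacency matrix.
T² = [[2, 0, 1, 1], [0, 0, 0, 0], [1, 0, 2, 1], [1, 0, 1, 2]]

0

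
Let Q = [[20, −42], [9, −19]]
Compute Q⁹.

tr Q = 1 and det Q = −2, so the characteristic polynomial is λ² − (1)λ + (−2) with roots 2 and −1.
Eigenvectors give P = [[7, 2], [3, 1]] with P⁻¹ = [[1, −2], [−3, 7]], and Q = P·diag(2, −1)·P⁻¹.
Then Q⁹ = P·diag(512, −1)·P⁻¹ = [[3584, −2], [1536, −1]] · [[1, −2], [−3, 7]] = [[3590, −7182], [1539, −3079]].

[[3590, −7182], [1539, −3079]]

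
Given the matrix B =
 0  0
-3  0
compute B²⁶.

B is strictly triangular, hence nilpotent: B² = 0, so B²⁶ = 0.

[[0, 0], [0, 0]]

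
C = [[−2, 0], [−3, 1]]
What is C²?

[[4, 0], [3, 1]]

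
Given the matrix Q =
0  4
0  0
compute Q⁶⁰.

Q is strictly triangular, hence nilpotent: Q² = 0, so Q⁶⁰ = 0.

[[0, 0], [0, 0]]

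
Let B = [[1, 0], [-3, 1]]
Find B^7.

B = I + N where N = [[0, 0], [-3, 0]] is strictly lower-triangular, so N^2 = 0.
(I + N)^7 = I + 7·N = [[1, 0], [-21, 1]].

[[1, 0], [-21, 1]]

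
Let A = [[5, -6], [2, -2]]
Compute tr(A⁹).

513

tr A = 3 and det A = 2, so the characteristic polynomial is λ² − (3)λ + (2) with roots 1 and 2.
Eigenvectors give P = [[-3, 2], [-2, 1]] with P⁻¹ = [[1, -2], [2, -3]], and A = P·diag(1, 2)·P⁻¹.
Then A⁹ = P·diag(1, 512)·P⁻¹ = [[-3, 1024], [-2, 512]] · [[1, -2], [2, -3]] = [[2045, -3066], [1022, -1532]].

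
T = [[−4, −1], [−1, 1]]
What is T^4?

T^2 = [[17, 3], [3, 2]]
T^3 = [[−71, −14], [−14, −1]]
T^4 = [[298, 57], [57, 13]]

[[298, 57], [57, 13]]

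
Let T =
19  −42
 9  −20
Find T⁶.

[[−377, 882], [−189, 442]]

tr T = −1 and det T = −2, so the characteristic polynomial is λ² − (−1)λ + (−2) with roots 1 and −2.
Eigenvectors give P = [[7, 2], [3, 1]] with P⁻¹ = [[1, −2], [−3, 7]], and T = P·diag(1, −2)·P⁻¹.
Then T⁶ = P·diag(1, 64)·P⁻¹ = [[7, 128], [3, 64]] · [[1, −2], [−3, 7]] = [[−377, 882], [−189, 442]].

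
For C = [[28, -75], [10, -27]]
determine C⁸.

tr C = 1 and det C = -6, so the characteristic polynomial is λ² − (1)λ + (-6) with roots 3 and -2.
Eigenvectors give P = [[3, -5], [1, -2]] with P⁻¹ = [[2, -5], [1, -3]], and C = P·diag(3, -2)·P⁻¹.
Then C⁸ = P·diag(6561, 256)·P⁻¹ = [[19683, -1280], [6561, -512]] · [[2, -5], [1, -3]] = [[38086, -94575], [12610, -31269]].

[[38086, -94575], [12610, -31269]]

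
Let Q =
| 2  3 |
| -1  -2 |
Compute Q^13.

Q² = I (check: tr Q = 0 and det Q = -1), so Q^13 = Q since 13 is odd.

[[2, 3], [-1, -2]]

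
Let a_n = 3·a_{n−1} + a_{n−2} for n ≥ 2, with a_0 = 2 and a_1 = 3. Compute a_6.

With companion matrix T = [[3, 1], [1, 0]], [a_n, a_{n−1}]ᵀ = T·[a_{n−1}, a_{n−2}]ᵀ, so [a_6, a_5]ᵀ = T^5·[a_1, a_0]ᵀ.
T^5 = [[360, 109], [109, 33]], giving [a_6, a_5]ᵀ = [[1298], [393]].

1298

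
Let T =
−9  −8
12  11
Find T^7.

tr T = 2 and det T = −3, so the characteristic polynomial is λ² − (2)λ + (−3) with roots −1 and 3.
Eigenvectors give P = [[−1, −2], [1, 3]] with P⁻¹ = [[−3, −2], [1, 1]], and T = P·diag(−1, 3)·P⁻¹.
Then T^7 = P·diag(−1, 2187)·P⁻¹ = [[1, −4374], [−1, 6561]] · [[−3, −2], [1, 1]] = [[−4377, −4376], [6564, 6563]].

[[−4377, −4376], [6564, 6563]]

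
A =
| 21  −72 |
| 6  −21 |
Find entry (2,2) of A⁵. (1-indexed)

tr A = 0 and det A = −9, so the characteristic polynomial is λ² − (0)λ + (−9) with roots −3 and 3.
Eigenvectors give P = [[−3, −4], [−1, −1]] with P⁻¹ = [[1, −4], [−1, 3]], and A = P·diag(−3, 3)·P⁻¹.
Then A⁵ = P·diag(−243, 243)·P⁻¹ = [[729, −972], [243, −243]] · [[1, −4], [−1, 3]] = [[1701, −5832], [486, −1701]].

−1701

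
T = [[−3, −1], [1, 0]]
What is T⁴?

[[55, 21], [−21, −8]]

T² = [[8, 3], [−3, −1]]
T³ = [[−21, −8], [8, 3]]
T⁴ = [[55, 21], [−21, −8]]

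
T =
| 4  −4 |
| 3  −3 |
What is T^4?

[[4, −4], [3, −3]]

T² = T (a projection; rank 1, trace 1), so T^4 = T.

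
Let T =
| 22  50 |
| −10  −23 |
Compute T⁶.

tr T = −1 and det T = −6, so the characteristic polynomial is λ² − (−1)λ + (−6) with roots −3 and 2.
Eigenvectors give P = [[−2, 5], [1, −2]] with P⁻¹ = [[2, 5], [1, 2]], and T = P·diag(−3, 2)·P⁻¹.
Then T⁶ = P·diag(729, 64)·P⁻¹ = [[−1458, 320], [729, −128]] · [[2, 5], [1, 2]] = [[−2596, −6650], [1330, 3389]].

[[−2596, −6650], [1330, 3389]]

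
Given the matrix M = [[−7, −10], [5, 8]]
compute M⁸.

[[−6049, −12610], [6305, 12866]]

tr M = 1 and det M = −6, so the characteristic polynomial is λ² − (1)λ + (−6) with roots 3 and −2.
Eigenvectors give P = [[−1, −2], [1, 1]] with P⁻¹ = [[1, 2], [−1, −1]], and M = P·diag(3, −2)·P⁻¹.
Then M⁸ = P·diag(6561, 256)·P⁻¹ = [[−6561, −512], [6561, 256]] · [[1, 2], [−1, −1]] = [[−6049, −12610], [6305, 12866]].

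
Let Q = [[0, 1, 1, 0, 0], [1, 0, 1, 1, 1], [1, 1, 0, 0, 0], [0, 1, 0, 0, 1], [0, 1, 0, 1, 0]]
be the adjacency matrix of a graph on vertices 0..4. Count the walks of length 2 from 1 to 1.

4

The number of length-2 walks from vertex 1 to vertex 1 is entry (1,1) of Q^2, where Q is the adjacency matrix.
Q^2 = [[2, 1, 1, 1, 1], [1, 4, 1, 1, 1], [1, 1, 2, 1, 1], [1, 1, 1, 2, 1], [1, 1, 1, 1, 2]]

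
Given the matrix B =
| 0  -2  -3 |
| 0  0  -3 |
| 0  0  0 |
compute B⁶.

[[0, 0, 0], [0, 0, 0], [0, 0, 0]]

B is strictly triangular, hence nilpotent: B³ = 0, so B⁶ = 0.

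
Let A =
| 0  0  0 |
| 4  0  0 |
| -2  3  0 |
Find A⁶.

[[0, 0, 0], [0, 0, 0], [0, 0, 0]]

A is strictly triangular, hence nilpotent: A³ = 0, so A⁶ = 0.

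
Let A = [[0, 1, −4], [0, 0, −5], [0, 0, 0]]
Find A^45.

[[0, 0, 0], [0, 0, 0], [0, 0, 0]]

A is strictly triangular, hence nilpotent: A^3 = 0, so A^45 = 0.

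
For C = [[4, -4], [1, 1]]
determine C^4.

C^2 = [[12, -20], [5, -3]]
C^3 = [[28, -68], [17, -23]]
C^4 = [[44, -180], [45, -91]]

[[44, -180], [45, -91]]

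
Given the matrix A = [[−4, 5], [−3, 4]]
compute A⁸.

A² = I (check: tr A = 0 and det A = −1), so A⁸ = I since 8 is even.

[[1, 0], [0, 1]]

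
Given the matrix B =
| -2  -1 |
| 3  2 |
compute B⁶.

[[1, 0], [0, 1]]

B² = I (check: tr B = 0 and det B = -1), so B⁶ = I since 6 is even.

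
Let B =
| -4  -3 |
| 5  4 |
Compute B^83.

B² = I (check: tr B = 0 and det B = -1), so B^83 = B since 83 is odd.

[[-4, -3], [5, 4]]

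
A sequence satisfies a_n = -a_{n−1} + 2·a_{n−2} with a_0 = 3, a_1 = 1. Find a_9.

-339

With companion matrix A = [[-1, 2], [1, 0]], [a_n, a_{n−1}]ᵀ = A·[a_{n−1}, a_{n−2}]ᵀ, so [a_9, a_8]ᵀ = A⁸·[a_1, a_0]ᵀ.
A⁸ = [[171, -170], [-85, 86]], giving [a_9, a_8]ᵀ = [[-339], [173]].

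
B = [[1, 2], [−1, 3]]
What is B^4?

B^2 = [[−1, 8], [−4, 7]]
B^3 = [[−9, 22], [−11, 13]]
B^4 = [[−31, 48], [−24, 17]]

[[−31, 48], [−24, 17]]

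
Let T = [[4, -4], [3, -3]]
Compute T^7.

T² = T (a projection; rank 1, trace 1), so T^7 = T.

[[4, -4], [3, -3]]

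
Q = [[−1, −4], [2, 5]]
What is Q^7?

[[−2185, −4372], [2186, 4373]]

tr Q = 4 and det Q = 3, so the characteristic polynomial is λ² − (4)λ + (3) with roots 3 and 1.
Eigenvectors give P = [[−1, 2], [1, −1]] with P⁻¹ = [[1, 2], [1, 1]], and Q = P·diag(3, 1)·P⁻¹.
Then Q^7 = P·diag(2187, 1)·P⁻¹ = [[−2187, 2], [2187, −1]] · [[1, 2], [1, 1]] = [[−2185, −4372], [2186, 4373]].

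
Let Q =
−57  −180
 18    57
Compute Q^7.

[[−41553, −131220], [13122, 41553]]

tr Q = 0 and det Q = −9, so the characteristic polynomial is λ² − (0)λ + (−9) with roots 3 and −3.
Eigenvectors give P = [[−3, −10], [1, 3]] with P⁻¹ = [[3, 10], [−1, −3]], and Q = P·diag(3, −3)·P⁻¹.
Then Q^7 = P·diag(2187, −2187)·P⁻¹ = [[−6561, 21870], [2187, −6561]] · [[3, 10], [−1, −3]] = [[−41553, −131220], [13122, 41553]].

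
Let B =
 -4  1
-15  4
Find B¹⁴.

B² = I (check: tr B = 0 and det B = -1), so B¹⁴ = I since 14 is even.

[[1, 0], [0, 1]]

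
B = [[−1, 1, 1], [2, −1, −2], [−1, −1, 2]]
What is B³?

[[−7, 6, 6], [12, −7, −12], [−6, −6, 11]]

B² = [[2, −3, −1], [−2, 5, 0], [−3, −2, 5]]
B³ = [[−7, 6, 6], [12, −7, −12], [−6, −6, 11]]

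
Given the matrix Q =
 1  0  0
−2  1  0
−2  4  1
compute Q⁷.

Q = I + N where N = [[0, 0, 0], [−2, 0, 0], [−2, 4, 0]] is strictly lower-triangular, so N³ = 0.
(I + N)⁷ = I + 7·N + 21·N² = [[1, 0, 0], [−14, 1, 0], [−182, 28, 1]].

[[1, 0, 0], [−14, 1, 0], [−182, 28, 1]]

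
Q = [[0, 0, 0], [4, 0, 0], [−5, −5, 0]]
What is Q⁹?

Q is strictly triangular, hence nilpotent: Q³ = 0, so Q⁹ = 0.

[[0, 0, 0], [0, 0, 0], [0, 0, 0]]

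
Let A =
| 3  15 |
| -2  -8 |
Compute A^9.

[[95343, 287565], [-38342, -115538]]

tr A = -5 and det A = 6, so the characteristic polynomial is λ² − (-5)λ + (6) with roots -3 and -2.
Eigenvectors give P = [[-5, -3], [2, 1]] with P⁻¹ = [[1, 3], [-2, -5]], and A = P·diag(-3, -2)·P⁻¹.
Then A^9 = P·diag(-19683, -512)·P⁻¹ = [[98415, 1536], [-39366, -512]] · [[1, 3], [-2, -5]] = [[95343, 287565], [-38342, -115538]].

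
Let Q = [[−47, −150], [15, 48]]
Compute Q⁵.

tr Q = 1 and det Q = −6, so the characteristic polynomial is λ² − (1)λ + (−6) with roots 3 and −2.
Eigenvectors give P = [[−3, 10], [1, −3]] with P⁻¹ = [[3, 10], [1, 3]], and Q = P·diag(3, −2)·P⁻¹.
Then Q⁵ = P·diag(243, −32)·P⁻¹ = [[−729, −320], [243, 96]] · [[3, 10], [1, 3]] = [[−2507, −8250], [825, 2718]].

[[−2507, −8250], [825, 2718]]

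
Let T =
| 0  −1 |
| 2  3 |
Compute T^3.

[[−6, −7], [14, 15]]

tr T = 3 and det T = 2, so the characteristic polynomial is λ² − (3)λ + (2) with roots 1 and 2.
Eigenvectors give P = [[−1, −1], [1, 2]] with P⁻¹ = [[−2, −1], [1, 1]], and T = P·diag(1, 2)·P⁻¹.
Then T^3 = P·diag(1, 8)·P⁻¹ = [[−1, −8], [1, 16]] · [[−2, −1], [1, 1]] = [[−6, −7], [14, 15]].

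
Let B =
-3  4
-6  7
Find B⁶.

[[-1455, 1456], [-2184, 2185]]

tr B = 4 and det B = 3, so the characteristic polynomial is λ² − (4)λ + (3) with roots 1 and 3.
Eigenvectors give P = [[1, -2], [1, -3]] with P⁻¹ = [[3, -2], [1, -1]], and B = P·diag(1, 3)·P⁻¹.
Then B⁶ = P·diag(1, 729)·P⁻¹ = [[1, -1458], [1, -2187]] · [[3, -2], [1, -1]] = [[-1455, 1456], [-2184, 2185]].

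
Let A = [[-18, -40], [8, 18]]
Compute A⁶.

tr A = 0 and det A = -4, so the characteristic polynomial is λ² − (0)λ + (-4) with roots 2 and -2.
Eigenvectors give P = [[-2, 5], [1, -2]] with P⁻¹ = [[2, 5], [1, 2]], and A = P·diag(2, -2)·P⁻¹.
Then A⁶ = P·diag(64, 64)·P⁻¹ = [[-128, 320], [64, -128]] · [[2, 5], [1, 2]] = [[64, 0], [0, 64]].

[[64, 0], [0, 64]]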